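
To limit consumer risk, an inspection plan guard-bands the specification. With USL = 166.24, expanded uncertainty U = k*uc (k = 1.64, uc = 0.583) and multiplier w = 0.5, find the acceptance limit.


U = k * uc = 1.64 * 0.583 = 0.95612
guard band g = w * U = 0.5 * 0.95612 = 0.47806
AL = USL - g = 166.24 - 0.47806
AL = 165.7619

165.7619


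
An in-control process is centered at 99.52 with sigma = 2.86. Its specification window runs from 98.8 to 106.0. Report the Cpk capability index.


Cpu = (USL - mean) / (3*sigma) = (106.0 - 99.52) / (3*2.86) = 0.7552
Cpl = (mean - LSL) / (3*sigma) = (99.52 - 98.8) / (3*2.86) = 0.0839
Cpk = min(Cpu, Cpl) = 0.0839

0.0839


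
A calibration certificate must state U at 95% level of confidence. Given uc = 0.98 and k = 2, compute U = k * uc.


U = k * uc
U = 2 * 0.98
U = 1.9600

1.9600


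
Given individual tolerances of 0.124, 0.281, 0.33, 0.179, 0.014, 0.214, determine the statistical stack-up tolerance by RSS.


RSS = sqrt(0.124^2 + 0.281^2 + 0.33^2 + 0.179^2 + 0.014^2 + 0.214^2)
= sqrt(0.28127)
= 0.5303

0.5303


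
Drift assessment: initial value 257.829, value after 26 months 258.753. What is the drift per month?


rate = (v2 - v1) / months
= (258.753 - 257.829) / 26
= 0.9240 / 26
= 0.0355

0.0355


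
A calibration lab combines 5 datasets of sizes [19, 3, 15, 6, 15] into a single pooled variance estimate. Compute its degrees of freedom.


nu = sum_i (n_i - 1)
nu = ((19 - 1) + (3 - 1) + (15 - 1) + (6 - 1) + (15 - 1))
nu = 18 + 2 + 14 + 5 + 14
nu = 53

53


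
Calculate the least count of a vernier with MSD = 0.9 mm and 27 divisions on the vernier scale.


LC = MSD / n_div
= 0.9 / 27
= 0.0333

0.0333


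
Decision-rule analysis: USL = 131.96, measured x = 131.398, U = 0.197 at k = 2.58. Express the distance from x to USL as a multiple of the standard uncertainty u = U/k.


u = U / k = 0.197 / 2.58 = 0.076356589
margin = |USL - x| = |131.96 - 131.398| = 0.562
z = margin / u = 0.562 / 0.076356589
z = 7.3602

7.3602


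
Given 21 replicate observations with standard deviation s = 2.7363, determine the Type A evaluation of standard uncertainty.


u_A = s / sqrt(n)
u_A = 2.7363 / sqrt(21)
u_A = 2.7363 / 4.5825757
u_A = 0.5971

0.5971


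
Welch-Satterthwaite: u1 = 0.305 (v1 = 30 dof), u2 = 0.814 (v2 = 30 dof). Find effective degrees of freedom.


uc = sqrt(u1^2 + u2^2) = sqrt(0.305^2 + 0.814^2) = 0.86926463
v_eff = uc^4 / (u1^4/v1 + u2^4/v2)
= 0.86926463^4 / (0.305^4/30 + 0.814^4/30)
= 0.57096309 / 0.014922904
v_eff = 38.2609

38.2609


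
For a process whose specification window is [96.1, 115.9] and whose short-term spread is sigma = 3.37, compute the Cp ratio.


Cp = (USL - LSL) / (6 * sigma)
= (115.9 - 96.1) / (6 * 3.37)
= 19.8000 / 20.2200
= 0.9792

0.9792


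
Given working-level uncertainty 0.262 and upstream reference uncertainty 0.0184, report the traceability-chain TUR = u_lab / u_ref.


TUR = u_lab / u_ref
= 0.262 / 0.0184
= 14.2391

14.2391


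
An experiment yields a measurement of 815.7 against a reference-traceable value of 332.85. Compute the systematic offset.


Systematic error = measured - true
= 815.7 - 332.85
= 482.8500

482.8500


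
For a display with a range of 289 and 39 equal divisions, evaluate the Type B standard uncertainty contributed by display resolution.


resolution = range / divisions
resolution = 289 / 39 = 7.4102564
u_res = resolution / (2*sqrt(3))
u_res = 7.4102564 / 3.4641016
u_res = 2.1392

2.1392


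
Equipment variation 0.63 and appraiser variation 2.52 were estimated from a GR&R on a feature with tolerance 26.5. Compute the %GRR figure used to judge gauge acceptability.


GRR = sqrt(EV^2 + AV^2) = sqrt(0.63^2 + 2.52^2) = 2.5975565
%GRR = GRR / tol * 100 = 2.5975565 / 26.5 * 100
%GRR = 9.8021

9.8021


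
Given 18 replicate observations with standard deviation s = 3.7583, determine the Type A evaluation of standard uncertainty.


u_A = s / sqrt(n)
u_A = 3.7583 / sqrt(18)
u_A = 3.7583 / 4.2426407
u_A = 0.8858

0.8858


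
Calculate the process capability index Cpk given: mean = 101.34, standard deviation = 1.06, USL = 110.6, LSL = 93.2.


Cpu = (USL - mean) / (3*sigma) = (110.6 - 101.34) / (3*1.06) = 2.9119
Cpl = (mean - LSL) / (3*sigma) = (101.34 - 93.2) / (3*1.06) = 2.5597
Cpk = min(Cpu, Cpl) = 2.5597

2.5597


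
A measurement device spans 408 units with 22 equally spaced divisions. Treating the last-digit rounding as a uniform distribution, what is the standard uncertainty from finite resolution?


resolution = range / divisions
resolution = 408 / 22 = 18.545455
u_res = resolution / (2*sqrt(3))
u_res = 18.545455 / 3.4641016
u_res = 5.3536

5.3536


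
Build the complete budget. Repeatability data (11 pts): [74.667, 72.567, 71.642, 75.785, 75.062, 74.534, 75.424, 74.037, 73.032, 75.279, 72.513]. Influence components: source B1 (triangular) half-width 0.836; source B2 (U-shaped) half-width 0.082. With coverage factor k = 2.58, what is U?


mean = (74.667 + 72.567 + 71.642 + 75.785 + 75.062 + 74.534 + 75.424 + 74.037 + 73.032 + 75.279 + 72.513) / 11 = 74.04927273
s = sqrt(sum((x - mean)^2)/(n-1)) = 1.3944261
u_A = s / sqrt(n) = 1.3944261 / sqrt(11) = 0.42043529
u_B1 = 0.836 / sqrt(6) = 0.34129557
u_B2 = 0.082 / sqrt(2) = 0.057982756
uc = sqrt(0.42043529^2 + 0.34129557^2 + 0.057982756^2) = 0.54461959
U = k * uc = 2.58 * 0.54461959
U = 1.4051

1.4051


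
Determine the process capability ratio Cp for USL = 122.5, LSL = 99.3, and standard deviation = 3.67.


Cp = (USL - LSL) / (6 * sigma)
= (122.5 - 99.3) / (6 * 3.67)
= 23.2000 / 22.0200
= 1.0536

1.0536


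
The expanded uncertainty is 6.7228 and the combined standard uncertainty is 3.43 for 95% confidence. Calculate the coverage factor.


k = U / uc
k = 6.7228 / 3.43
k = 1.96

1.96


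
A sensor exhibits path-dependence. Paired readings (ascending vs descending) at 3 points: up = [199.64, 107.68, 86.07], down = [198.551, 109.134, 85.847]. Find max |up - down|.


|199.64 - 198.551| = 1.0890
|107.68 - 109.134| = 1.4540
|86.07 - 85.847| = 0.2230
hysteresis = max(diffs) = 1.4540

1.4540


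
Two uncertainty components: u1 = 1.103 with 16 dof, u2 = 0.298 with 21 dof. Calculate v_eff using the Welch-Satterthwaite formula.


uc = sqrt(u1^2 + u2^2) = sqrt(1.103^2 + 0.298^2) = 1.1425467
v_eff = uc^4 / (u1^4/v1 + u2^4/v2)
= 1.1425467^4 / (1.103^4/16 + 0.298^4/21)
= 1.704103 / 0.092884122
v_eff = 18.3465

18.3465


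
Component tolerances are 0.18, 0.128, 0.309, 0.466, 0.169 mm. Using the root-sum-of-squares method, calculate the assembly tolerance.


RSS = sqrt(0.18^2 + 0.128^2 + 0.309^2 + 0.466^2 + 0.169^2)
= sqrt(0.389982)
= 0.6245

0.6245


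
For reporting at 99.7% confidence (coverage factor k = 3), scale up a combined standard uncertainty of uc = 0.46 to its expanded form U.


U = k * uc
U = 3 * 0.46
U = 1.3800

1.3800


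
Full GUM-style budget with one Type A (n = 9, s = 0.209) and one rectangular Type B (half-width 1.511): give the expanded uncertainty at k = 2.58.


u_A = s / sqrt(n) = 0.209 / sqrt(9) = 0.069666667
u_B = half_width / sqrt(3) = 1.511 / sqrt(3) = 0.87237626
uc = sqrt(u_A^2 + u_B^2) = sqrt(0.069666667^2 + 0.87237626^2) = 0.87515358
U = k * uc = 2.58 * 0.87515358
U = 2.2579

2.2579


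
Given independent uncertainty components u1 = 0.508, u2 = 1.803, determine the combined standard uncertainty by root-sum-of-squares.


uc = sqrt(0.508^2 + 1.803^2)
uc = sqrt(3.508873)
uc = 1.8732

1.8732


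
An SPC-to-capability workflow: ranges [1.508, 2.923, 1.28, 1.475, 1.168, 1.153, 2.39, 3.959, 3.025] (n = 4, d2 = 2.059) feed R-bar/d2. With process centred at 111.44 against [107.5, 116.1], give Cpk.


R_bar = (1.508 + 2.923 + 1.28 + 1.475 + 1.168 + 1.153 + 2.39 + 3.959 + 3.025) / 9 = 2.0978889
sigma = R_bar / d2 = 2.0978889 / 2.059 = 1.0188873
Cp = (USL - LSL)/(6*sigma) = (116.1 - 107.5)/(6*1.0188873) = 1.4068
Cpu = (116.1 - 111.44)/(3*1.0188873) = 1.5245
Cpl = (111.44 - 107.5)/(3*1.0188873) = 1.2890
Cpk = min(Cpu, Cpl) = 1.2890

1.2890


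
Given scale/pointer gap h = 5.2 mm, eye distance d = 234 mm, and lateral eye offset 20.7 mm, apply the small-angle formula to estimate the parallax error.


error = h * offset / d
= 5.2 * 20.7 / 234
= 0.4600

0.4600


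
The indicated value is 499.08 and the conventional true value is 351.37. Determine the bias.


Systematic error = measured - true
= 499.08 - 351.37
= 147.7100

147.7100


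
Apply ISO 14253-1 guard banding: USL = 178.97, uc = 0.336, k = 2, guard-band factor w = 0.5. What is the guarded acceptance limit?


U = k * uc = 2 * 0.336 = 0.672
guard band g = w * U = 0.5 * 0.672 = 0.336
AL = USL - g = 178.97 - 0.336
AL = 178.6340

178.6340


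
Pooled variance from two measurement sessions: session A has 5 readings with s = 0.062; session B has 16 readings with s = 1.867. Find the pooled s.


s_p = sqrt(((n1-1)*s1^2 + (n2-1)*s2^2) / (n1+n2-2))
numerator = (5-1)*0.062^2 + (16-1)*1.867^2 = 0.015376 + 52.285335 = 52.300711
denominator = 5 + 16 - 2 = 19
s_p^2 = 52.300711 / 19 = 2.752669
s_p = sqrt(2.752669) = 1.6591

1.6591


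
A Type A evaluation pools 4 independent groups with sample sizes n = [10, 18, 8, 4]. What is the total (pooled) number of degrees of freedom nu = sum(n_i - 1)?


nu = sum_i (n_i - 1)
nu = ((10 - 1) + (18 - 1) + (8 - 1) + (4 - 1))
nu = 9 + 17 + 7 + 3
nu = 36

36


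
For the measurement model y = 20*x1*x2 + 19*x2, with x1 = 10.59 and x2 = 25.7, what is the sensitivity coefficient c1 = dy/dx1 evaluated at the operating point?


y = 20*x1*x2 + 19*x2
dy/dx1 = 20*x2
Evaluate at x2 = 25.7: c1 = 20 * 25.7
c1 = 514.0000

514.0000


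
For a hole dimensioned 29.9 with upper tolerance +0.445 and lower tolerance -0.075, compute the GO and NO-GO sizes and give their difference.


GO = nominal - lower_tol (smallest hole = maximum material condition)
GO = 29.9 - 0.075 = 29.825
NO-GO = nominal + upper_tol (largest hole = least material condition)
NO-GO = 29.9 + 0.445 = 30.345
spread = NO-GO - GO = 30.345 - 29.825 = 0.5200

0.5200


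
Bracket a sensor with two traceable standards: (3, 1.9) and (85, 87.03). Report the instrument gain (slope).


slope = (y2 - y1) / (x2 - x1)
= (87.03 - 1.9) / (85 - 3)
= 85.1300 / 82
= 1.0382

1.0382


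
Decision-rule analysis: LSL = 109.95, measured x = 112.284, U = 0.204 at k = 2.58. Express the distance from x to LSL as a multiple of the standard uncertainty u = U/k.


u = U / k = 0.204 / 2.58 = 0.079069767
margin = |LSL - x| = |109.95 - 112.284| = 2.334
z = margin / u = 2.334 / 0.079069767
z = 29.5182

29.5182


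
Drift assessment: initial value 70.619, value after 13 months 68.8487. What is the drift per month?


rate = (v2 - v1) / months
= (68.8487 - 70.619) / 13
= -1.7703 / 13
= -0.1362

-0.1362


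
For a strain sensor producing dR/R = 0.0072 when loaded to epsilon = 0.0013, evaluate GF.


GF = (dR/R) / epsilon
= 0.0072 / 0.0013
= 5.5385

5.5385


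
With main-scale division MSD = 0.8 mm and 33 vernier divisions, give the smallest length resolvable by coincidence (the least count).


LC = MSD / n_div
= 0.8 / 33
= 0.0242

0.0242


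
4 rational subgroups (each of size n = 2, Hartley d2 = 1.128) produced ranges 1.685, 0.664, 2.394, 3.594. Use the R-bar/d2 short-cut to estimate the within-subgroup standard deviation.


R_bar = (1.685 + 0.664 + 2.394 + 3.594) / 4
R_bar = 8.337 / 4 = 2.08425
sigma_hat = R_bar / d2 = 2.08425 / 1.128 = 1.8477

1.8477


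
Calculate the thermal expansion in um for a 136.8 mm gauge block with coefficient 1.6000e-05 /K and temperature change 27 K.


dL = L * alpha * dT
= 136.8 * 1.6000e-05 * 27
= 0.0590976 mm
dL_um = 0.0590976 * 1000 = 59.0976 um

59.0976


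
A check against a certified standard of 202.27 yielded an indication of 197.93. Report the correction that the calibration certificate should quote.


Correction = standard - reading
= 202.27 - 197.93
= 4.3400

4.3400


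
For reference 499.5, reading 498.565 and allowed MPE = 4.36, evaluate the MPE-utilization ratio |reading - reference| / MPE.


e = indication - reference = 498.565 - 499.5 = -0.9350
|e| = 0.9350
ratio = |e| / MPE = 0.9350 / 4.36
ratio = 0.2144

0.2144


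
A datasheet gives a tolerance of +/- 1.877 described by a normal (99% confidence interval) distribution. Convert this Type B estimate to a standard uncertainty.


u_B = half_width / 2.576
u_B = 1.877 / 2.576
u_B = 0.7286

0.7286


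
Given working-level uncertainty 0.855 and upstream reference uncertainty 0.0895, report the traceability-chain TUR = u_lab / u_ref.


TUR = u_lab / u_ref
= 0.855 / 0.0895
= 9.5531

9.5531


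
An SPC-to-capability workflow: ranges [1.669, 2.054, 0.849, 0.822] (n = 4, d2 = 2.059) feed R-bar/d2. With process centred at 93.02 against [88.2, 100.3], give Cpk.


R_bar = (1.669 + 2.054 + 0.849 + 0.822) / 4 = 1.3485
sigma = R_bar / d2 = 1.3485 / 2.059 = 0.65492958
Cp = (USL - LSL)/(6*sigma) = (100.3 - 88.2)/(6*0.65492958) = 3.0792
Cpu = (100.3 - 93.02)/(3*0.65492958) = 3.7052
Cpl = (93.02 - 88.2)/(3*0.65492958) = 2.4532
Cpk = min(Cpu, Cpl) = 2.4532

2.4532


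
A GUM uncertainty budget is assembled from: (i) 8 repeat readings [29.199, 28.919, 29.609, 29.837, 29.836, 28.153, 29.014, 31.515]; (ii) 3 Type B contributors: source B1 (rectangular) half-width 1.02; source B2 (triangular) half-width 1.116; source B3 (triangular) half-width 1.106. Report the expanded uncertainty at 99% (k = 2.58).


mean = (29.199 + 28.919 + 29.609 + 29.837 + 29.836 + 28.153 + 29.014 + 31.515) / 8 = 29.51025
s = sqrt(sum((x - mean)^2)/(n-1)) = 0.98390603
u_A = s / sqrt(n) = 0.98390603 / sqrt(8) = 0.34786331
u_B1 = 1.02 / sqrt(3) = 0.58889727
u_B2 = 1.116 / sqrt(6) = 0.45560509
u_B3 = 1.106 / sqrt(6) = 0.45152261
uc = sqrt(0.34786331^2 + 0.58889727^2 + 0.45560509^2 + 0.45152261^2) = 0.93768734
U = k * uc = 2.58 * 0.93768734
U = 2.4192

2.4192


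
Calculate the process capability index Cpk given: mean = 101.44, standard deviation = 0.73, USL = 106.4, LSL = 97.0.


Cpu = (USL - mean) / (3*sigma) = (106.4 - 101.44) / (3*0.73) = 2.2648
Cpl = (mean - LSL) / (3*sigma) = (101.44 - 97.0) / (3*0.73) = 2.0274
Cpk = min(Cpu, Cpl) = 2.0274

2.0274


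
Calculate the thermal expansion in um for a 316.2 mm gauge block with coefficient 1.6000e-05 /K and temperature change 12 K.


dL = L * alpha * dT
= 316.2 * 1.6000e-05 * 12
= 0.0607104 mm
dL_um = 0.0607104 * 1000 = 60.7104 um

60.7104


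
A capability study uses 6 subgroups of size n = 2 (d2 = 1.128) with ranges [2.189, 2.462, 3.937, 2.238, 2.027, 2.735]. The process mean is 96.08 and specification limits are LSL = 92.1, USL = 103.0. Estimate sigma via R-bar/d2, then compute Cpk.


R_bar = (2.189 + 2.462 + 3.937 + 2.238 + 2.027 + 2.735) / 6 = 2.598
sigma = R_bar / d2 = 2.598 / 1.128 = 2.3031915
Cp = (USL - LSL)/(6*sigma) = (103.0 - 92.1)/(6*2.3031915) = 0.7888
Cpu = (103.0 - 96.08)/(3*2.3031915) = 1.0015
Cpl = (96.08 - 92.1)/(3*2.3031915) = 0.5760
Cpk = min(Cpu, Cpl) = 0.5760

0.5760


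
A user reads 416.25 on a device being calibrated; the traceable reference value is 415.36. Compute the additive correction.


Correction = standard - reading
= 415.36 - 416.25
= -0.8900

-0.8900


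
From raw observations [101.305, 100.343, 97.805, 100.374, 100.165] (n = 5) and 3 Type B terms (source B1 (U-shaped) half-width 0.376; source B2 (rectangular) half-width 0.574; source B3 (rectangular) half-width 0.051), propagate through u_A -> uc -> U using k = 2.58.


mean = (101.305 + 100.343 + 97.805 + 100.374 + 100.165) / 5 = 99.9984
s = sqrt(sum((x - mean)^2)/(n-1)) = 1.3043952
u_A = s / sqrt(n) = 1.3043952 / sqrt(5) = 0.58334327
u_B1 = 0.376 / sqrt(2) = 0.26587215
u_B2 = 0.574 / sqrt(3) = 0.33139905
u_B3 = 0.051 / sqrt(3) = 0.029444864
uc = sqrt(0.58334327^2 + 0.26587215^2 + 0.33139905^2 + 0.029444864^2) = 0.72226706
U = k * uc = 2.58 * 0.72226706
U = 1.8634

1.8634


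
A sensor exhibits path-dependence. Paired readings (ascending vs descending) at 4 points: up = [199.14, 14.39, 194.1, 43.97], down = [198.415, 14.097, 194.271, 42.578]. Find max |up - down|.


|199.14 - 198.415| = 0.7250
|14.39 - 14.097| = 0.2930
|194.1 - 194.271| = 0.1710
|43.97 - 42.578| = 1.3920
hysteresis = max(diffs) = 1.3920

1.3920


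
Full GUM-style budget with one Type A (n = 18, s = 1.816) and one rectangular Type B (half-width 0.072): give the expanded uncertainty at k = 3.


u_A = s / sqrt(n) = 1.816 / sqrt(18) = 0.4280353
u_B = half_width / sqrt(3) = 0.072 / sqrt(3) = 0.041569219
uc = sqrt(u_A^2 + u_B^2) = sqrt(0.4280353^2 + 0.041569219^2) = 0.43004909
U = k * uc = 3 * 0.43004909
U = 1.2901

1.2901


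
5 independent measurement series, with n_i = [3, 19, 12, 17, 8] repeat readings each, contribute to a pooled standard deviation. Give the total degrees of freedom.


nu = sum_i (n_i - 1)
nu = ((3 - 1) + (19 - 1) + (12 - 1) + (17 - 1) + (8 - 1))
nu = 2 + 18 + 11 + 16 + 7
nu = 54

54


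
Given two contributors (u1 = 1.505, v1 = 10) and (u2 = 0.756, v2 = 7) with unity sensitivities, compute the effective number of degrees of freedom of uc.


uc = sqrt(u1^2 + u2^2) = sqrt(1.505^2 + 0.756^2) = 1.6842093
v_eff = uc^4 / (u1^4/v1 + u2^4/v2)
= 1.6842093^4 / (1.505^4/10 + 0.756^4/7)
= 8.0460781 / 0.5596986
v_eff = 14.3757

14.3757


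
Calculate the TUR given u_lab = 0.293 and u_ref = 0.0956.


TUR = u_lab / u_ref
= 0.293 / 0.0956
= 3.0649

3.0649


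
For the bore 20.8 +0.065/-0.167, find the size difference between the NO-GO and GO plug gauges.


GO = nominal - lower_tol (smallest hole = maximum material condition)
GO = 20.8 - 0.167 = 20.633
NO-GO = nominal + upper_tol (largest hole = least material condition)
NO-GO = 20.8 + 0.065 = 20.865
spread = NO-GO - GO = 20.865 - 20.633 = 0.2320

0.2320


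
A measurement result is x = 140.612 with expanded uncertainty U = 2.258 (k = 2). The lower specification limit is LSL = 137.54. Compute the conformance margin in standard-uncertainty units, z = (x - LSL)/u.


u = U / k = 2.258 / 2 = 1.129
margin = |LSL - x| = |137.54 - 140.612| = 3.072
z = margin / u = 3.072 / 1.129
z = 2.7210

2.7210


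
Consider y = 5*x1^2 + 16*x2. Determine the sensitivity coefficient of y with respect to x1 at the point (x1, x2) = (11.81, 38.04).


y = 5*x1^2 + 16*x2
dy/dx1 = 2*5*x1
Evaluate at x1 = 11.81: c1 = 10 * 11.81
c1 = 118.1000

118.1000


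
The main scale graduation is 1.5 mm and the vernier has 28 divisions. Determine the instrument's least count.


LC = MSD / n_div
= 1.5 / 28
= 0.0536

0.0536


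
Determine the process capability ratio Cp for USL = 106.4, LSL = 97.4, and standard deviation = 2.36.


Cp = (USL - LSL) / (6 * sigma)
= (106.4 - 97.4) / (6 * 2.36)
= 9.0000 / 14.1600
= 0.6356

0.6356


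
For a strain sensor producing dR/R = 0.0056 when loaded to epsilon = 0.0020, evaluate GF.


GF = (dR/R) / epsilon
= 0.0056 / 0.0020
= 2.8000

2.8000


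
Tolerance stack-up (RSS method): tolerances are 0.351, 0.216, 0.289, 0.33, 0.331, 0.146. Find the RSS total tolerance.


RSS = sqrt(0.351^2 + 0.216^2 + 0.289^2 + 0.33^2 + 0.331^2 + 0.146^2)
= sqrt(0.493155)
= 0.7022

0.7022


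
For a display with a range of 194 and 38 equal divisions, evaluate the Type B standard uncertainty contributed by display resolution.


resolution = range / divisions
resolution = 194 / 38 = 5.1052632
u_res = resolution / (2*sqrt(3))
u_res = 5.1052632 / 3.4641016
u_res = 1.4738

1.4738


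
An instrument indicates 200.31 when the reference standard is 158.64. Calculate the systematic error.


Systematic error = measured - true
= 200.31 - 158.64
= 41.6700

41.6700


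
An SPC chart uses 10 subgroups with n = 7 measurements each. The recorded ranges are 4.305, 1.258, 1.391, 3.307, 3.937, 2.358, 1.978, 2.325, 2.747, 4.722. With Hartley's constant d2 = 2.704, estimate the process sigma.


R_bar = (4.305 + 1.258 + 1.391 + 3.307 + 3.937 + 2.358 + 1.978 + 2.325 + 2.747 + 4.722) / 10
R_bar = 28.328 / 10 = 2.8328
sigma_hat = R_bar / d2 = 2.8328 / 2.704 = 1.0476

1.0476


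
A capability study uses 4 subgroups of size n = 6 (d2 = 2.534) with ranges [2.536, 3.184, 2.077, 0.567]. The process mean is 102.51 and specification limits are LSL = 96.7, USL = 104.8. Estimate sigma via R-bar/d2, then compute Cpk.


R_bar = (2.536 + 3.184 + 2.077 + 0.567) / 4 = 2.091
sigma = R_bar / d2 = 2.091 / 2.534 = 0.82517758
Cp = (USL - LSL)/(6*sigma) = (104.8 - 96.7)/(6*0.82517758) = 1.6360
Cpu = (104.8 - 102.51)/(3*0.82517758) = 0.9251
Cpl = (102.51 - 96.7)/(3*0.82517758) = 2.3470
Cpk = min(Cpu, Cpl) = 0.9251

0.9251


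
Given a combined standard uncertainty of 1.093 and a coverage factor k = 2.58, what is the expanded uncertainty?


U = k * uc
U = 2.58 * 1.093
U = 2.8199

2.8199


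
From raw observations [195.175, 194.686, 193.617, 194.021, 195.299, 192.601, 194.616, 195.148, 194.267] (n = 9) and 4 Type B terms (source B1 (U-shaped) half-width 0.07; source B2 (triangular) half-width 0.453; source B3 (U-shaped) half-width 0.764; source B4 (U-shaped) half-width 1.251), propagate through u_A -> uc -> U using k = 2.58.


mean = (195.175 + 194.686 + 193.617 + 194.021 + 195.299 + 192.601 + 194.616 + 195.148 + 194.267) / 9 = 194.3811111
s = sqrt(sum((x - mean)^2)/(n-1)) = 0.87352668
u_A = s / sqrt(n) = 0.87352668 / sqrt(9) = 0.29117556
u_B1 = 0.07 / sqrt(2) = 0.049497475
u_B2 = 0.453 / sqrt(6) = 0.18493648
u_B3 = 0.764 / sqrt(2) = 0.54022958
u_B4 = 1.251 / sqrt(2) = 0.88459058
uc = sqrt(0.29117556^2 + 0.049497475^2 + 0.18493648^2 + 0.54022958^2 + 0.88459058^2) = 1.0935187
U = k * uc = 2.58 * 1.0935187
U = 2.8213

2.8213


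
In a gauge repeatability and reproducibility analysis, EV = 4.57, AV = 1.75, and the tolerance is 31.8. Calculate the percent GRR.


GRR = sqrt(EV^2 + AV^2) = sqrt(4.57^2 + 1.75^2) = 4.8936081
%GRR = GRR / tol * 100 = 4.8936081 / 31.8 * 100
%GRR = 15.3887

15.3887


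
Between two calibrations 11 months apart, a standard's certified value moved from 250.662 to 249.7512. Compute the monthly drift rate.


rate = (v2 - v1) / months
= (249.7512 - 250.662) / 11
= -0.9108 / 11
= -0.0828

-0.0828


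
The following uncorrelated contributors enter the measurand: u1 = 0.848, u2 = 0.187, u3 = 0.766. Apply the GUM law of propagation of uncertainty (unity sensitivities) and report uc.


uc = sqrt(0.848^2 + 0.187^2 + 0.766^2)
uc = sqrt(1.340829)
uc = 1.1579

1.1579


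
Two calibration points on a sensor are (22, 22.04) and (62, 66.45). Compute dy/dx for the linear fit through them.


slope = (y2 - y1) / (x2 - x1)
= (66.45 - 22.04) / (62 - 22)
= 44.4100 / 40
= 1.1103

1.1103


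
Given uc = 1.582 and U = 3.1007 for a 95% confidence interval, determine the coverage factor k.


k = U / uc
k = 3.1007 / 1.582
k = 1.96

1.96


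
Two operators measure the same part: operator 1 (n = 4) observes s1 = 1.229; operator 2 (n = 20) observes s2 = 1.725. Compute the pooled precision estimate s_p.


s_p = sqrt(((n1-1)*s1^2 + (n2-1)*s2^2) / (n1+n2-2))
numerator = (4-1)*1.229^2 + (20-1)*1.725^2 = 4.531323 + 56.536875 = 61.068198
denominator = 4 + 20 - 2 = 22
s_p^2 = 61.068198 / 22 = 2.7758272
s_p = sqrt(2.7758272) = 1.6661

1.6661


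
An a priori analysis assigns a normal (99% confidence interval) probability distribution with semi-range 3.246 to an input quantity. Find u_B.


u_B = half_width / 2.576
u_B = 3.246 / 2.576
u_B = 1.2601

1.2601


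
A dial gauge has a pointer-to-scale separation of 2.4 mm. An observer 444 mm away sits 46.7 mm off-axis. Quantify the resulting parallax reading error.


error = h * offset / d
= 2.4 * 46.7 / 444
= 0.2524

0.2524


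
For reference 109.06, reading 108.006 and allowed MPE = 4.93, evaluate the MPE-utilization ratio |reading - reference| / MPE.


e = indication - reference = 108.006 - 109.06 = -1.0540
|e| = 1.0540
ratio = |e| / MPE = 1.0540 / 4.93
ratio = 0.2138

0.2138


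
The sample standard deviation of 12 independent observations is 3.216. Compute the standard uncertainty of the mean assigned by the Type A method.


u_A = s / sqrt(n)
u_A = 3.216 / sqrt(12)
u_A = 3.216 / 3.4641016
u_A = 0.9284

0.9284


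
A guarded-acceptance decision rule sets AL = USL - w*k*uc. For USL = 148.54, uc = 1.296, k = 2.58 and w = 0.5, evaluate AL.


U = k * uc = 2.58 * 1.296 = 3.34368
guard band g = w * U = 0.5 * 3.34368 = 1.67184
AL = USL - g = 148.54 - 1.67184
AL = 146.8682

146.8682


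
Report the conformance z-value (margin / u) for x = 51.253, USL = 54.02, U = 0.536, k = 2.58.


u = U / k = 0.536 / 2.58 = 0.20775194
margin = |USL - x| = |54.02 - 51.253| = 2.767
z = margin / u = 2.767 / 0.20775194
z = 13.3188

13.3188


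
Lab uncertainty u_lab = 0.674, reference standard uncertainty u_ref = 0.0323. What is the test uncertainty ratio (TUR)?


TUR = u_lab / u_ref
= 0.674 / 0.0323
= 20.8669

20.8669


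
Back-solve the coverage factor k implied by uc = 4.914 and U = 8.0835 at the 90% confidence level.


k = U / uc
k = 8.0835 / 4.914
k = 1.645

1.645


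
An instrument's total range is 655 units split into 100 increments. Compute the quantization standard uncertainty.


resolution = range / divisions
resolution = 655 / 100 = 6.55
u_res = resolution / (2*sqrt(3))
u_res = 6.55 / 3.4641016
u_res = 1.8908

1.8908


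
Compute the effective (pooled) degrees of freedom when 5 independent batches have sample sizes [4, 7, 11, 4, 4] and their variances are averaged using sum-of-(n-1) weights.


nu = sum_i (n_i - 1)
nu = ((4 - 1) + (7 - 1) + (11 - 1) + (4 - 1) + (4 - 1))
nu = 3 + 6 + 10 + 3 + 3
nu = 25

25


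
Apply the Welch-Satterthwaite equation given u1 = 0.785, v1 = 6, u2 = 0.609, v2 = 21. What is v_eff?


uc = sqrt(u1^2 + u2^2) = sqrt(0.785^2 + 0.609^2) = 0.99353208
v_eff = uc^4 / (u1^4/v1 + u2^4/v2)
= 0.99353208^4 / (0.785^4/6 + 0.609^4/21)
= 0.97437824 / 0.069839004
v_eff = 13.9518

13.9518


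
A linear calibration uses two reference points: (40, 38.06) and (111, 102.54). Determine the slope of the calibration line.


slope = (y2 - y1) / (x2 - x1)
= (102.54 - 38.06) / (111 - 40)
= 64.4800 / 71
= 0.9082

0.9082


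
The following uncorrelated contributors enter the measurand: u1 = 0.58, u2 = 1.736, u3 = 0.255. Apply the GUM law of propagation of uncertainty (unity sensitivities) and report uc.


uc = sqrt(0.58^2 + 1.736^2 + 0.255^2)
uc = sqrt(3.415121)
uc = 1.8480

1.8480


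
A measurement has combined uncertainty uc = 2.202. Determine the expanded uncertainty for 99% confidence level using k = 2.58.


U = k * uc
U = 2.58 * 2.202
U = 5.6812

5.6812


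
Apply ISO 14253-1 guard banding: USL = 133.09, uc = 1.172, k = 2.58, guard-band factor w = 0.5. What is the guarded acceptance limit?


U = k * uc = 2.58 * 1.172 = 3.02376
guard band g = w * U = 0.5 * 3.02376 = 1.51188
AL = USL - g = 133.09 - 1.51188
AL = 131.5781

131.5781


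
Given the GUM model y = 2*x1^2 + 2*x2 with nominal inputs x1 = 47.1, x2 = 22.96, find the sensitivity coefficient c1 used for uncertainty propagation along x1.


y = 2*x1^2 + 2*x2
dy/dx1 = 2*2*x1
Evaluate at x1 = 47.1: c1 = 4 * 47.1
c1 = 188.4000

188.4000


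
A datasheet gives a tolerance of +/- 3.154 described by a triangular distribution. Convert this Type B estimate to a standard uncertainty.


u_B = half_width / sqrt(6)
u_B = 3.154 / 2.4494897
u_B = 1.2876

1.2876


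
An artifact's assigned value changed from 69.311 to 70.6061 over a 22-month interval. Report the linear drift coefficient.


rate = (v2 - v1) / months
= (70.6061 - 69.311) / 22
= 1.2951 / 22
= 0.0589

0.0589


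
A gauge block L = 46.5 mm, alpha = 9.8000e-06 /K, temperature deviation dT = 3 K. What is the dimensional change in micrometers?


dL = L * alpha * dT
= 46.5 * 9.8000e-06 * 3
= 0.0013671 mm
dL_um = 0.0013671 * 1000 = 1.3671 um

1.3671


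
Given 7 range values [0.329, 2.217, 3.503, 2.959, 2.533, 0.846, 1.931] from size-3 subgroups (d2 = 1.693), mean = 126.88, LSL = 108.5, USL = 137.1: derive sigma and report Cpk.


R_bar = (0.329 + 2.217 + 3.503 + 2.959 + 2.533 + 0.846 + 1.931) / 7 = 2.0454286
sigma = R_bar / d2 = 2.0454286 / 1.693 = 1.2081681
Cp = (USL - LSL)/(6*sigma) = (137.1 - 108.5)/(6*1.2081681) = 3.9454
Cpu = (137.1 - 126.88)/(3*1.2081681) = 2.8197
Cpl = (126.88 - 108.5)/(3*1.2081681) = 5.0710
Cpk = min(Cpu, Cpl) = 2.8197

2.8197


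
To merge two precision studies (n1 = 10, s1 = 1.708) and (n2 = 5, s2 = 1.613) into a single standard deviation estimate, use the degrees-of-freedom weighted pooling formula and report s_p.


s_p = sqrt(((n1-1)*s1^2 + (n2-1)*s2^2) / (n1+n2-2))
numerator = (10-1)*1.708^2 + (5-1)*1.613^2 = 26.255376 + 10.407076 = 36.662452
denominator = 10 + 5 - 2 = 13
s_p^2 = 36.662452 / 13 = 2.8201886
s_p = sqrt(2.8201886) = 1.6793

1.6793


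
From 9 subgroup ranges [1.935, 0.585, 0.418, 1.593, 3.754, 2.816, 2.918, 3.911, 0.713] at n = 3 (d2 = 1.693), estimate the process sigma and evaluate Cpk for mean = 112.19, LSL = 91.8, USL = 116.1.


R_bar = (1.935 + 0.585 + 0.418 + 1.593 + 3.754 + 2.816 + 2.918 + 3.911 + 0.713) / 9 = 2.0714444
sigma = R_bar / d2 = 2.0714444 / 1.693 = 1.2235348
Cp = (USL - LSL)/(6*sigma) = (116.1 - 91.8)/(6*1.2235348) = 3.3101
Cpu = (116.1 - 112.19)/(3*1.2235348) = 1.0652
Cpl = (112.19 - 91.8)/(3*1.2235348) = 5.5549
Cpk = min(Cpu, Cpl) = 1.0652

1.0652


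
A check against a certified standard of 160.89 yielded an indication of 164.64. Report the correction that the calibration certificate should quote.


Correction = standard - reading
= 160.89 - 164.64
= -3.7500

-3.7500


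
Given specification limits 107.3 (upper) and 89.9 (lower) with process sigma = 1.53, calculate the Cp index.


Cp = (USL - LSL) / (6 * sigma)
= (107.3 - 89.9) / (6 * 1.53)
= 17.4000 / 9.1800
= 1.8954

1.8954


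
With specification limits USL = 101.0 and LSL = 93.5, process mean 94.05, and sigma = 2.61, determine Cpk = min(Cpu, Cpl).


Cpu = (USL - mean) / (3*sigma) = (101.0 - 94.05) / (3*2.61) = 0.8876
Cpl = (mean - LSL) / (3*sigma) = (94.05 - 93.5) / (3*2.61) = 0.0702
Cpk = min(Cpu, Cpl) = 0.0702

0.0702


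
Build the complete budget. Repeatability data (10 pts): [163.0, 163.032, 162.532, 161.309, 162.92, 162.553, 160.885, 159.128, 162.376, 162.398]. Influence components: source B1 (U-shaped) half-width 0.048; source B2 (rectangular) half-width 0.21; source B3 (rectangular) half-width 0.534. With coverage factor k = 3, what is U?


mean = (163.0 + 163.032 + 162.532 + 161.309 + 162.92 + 162.553 + 160.885 + 159.128 + 162.376 + 162.398) / 10 = 162.0133
s = sqrt(sum((x - mean)^2)/(n-1)) = 1.236813
u_A = s / sqrt(n) = 1.236813 / sqrt(10) = 0.39111461
u_B1 = 0.048 / sqrt(2) = 0.033941125
u_B2 = 0.21 / sqrt(3) = 0.12124356
u_B3 = 0.534 / sqrt(3) = 0.30830504
uc = sqrt(0.39111461^2 + 0.033941125^2 + 0.12124356^2 + 0.30830504^2) = 0.51368729
U = k * uc = 3 * 0.51368729
U = 1.5411

1.5411


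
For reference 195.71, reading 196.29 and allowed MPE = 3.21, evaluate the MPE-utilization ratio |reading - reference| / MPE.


e = indication - reference = 196.29 - 195.71 = 0.5800
|e| = 0.5800
ratio = |e| / MPE = 0.5800 / 3.21
ratio = 0.1807

0.1807


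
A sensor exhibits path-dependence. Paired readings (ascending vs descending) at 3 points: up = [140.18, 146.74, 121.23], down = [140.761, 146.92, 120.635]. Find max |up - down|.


|140.18 - 140.761| = 0.5810
|146.74 - 146.92| = 0.1800
|121.23 - 120.635| = 0.5950
hysteresis = max(diffs) = 0.5950

0.5950


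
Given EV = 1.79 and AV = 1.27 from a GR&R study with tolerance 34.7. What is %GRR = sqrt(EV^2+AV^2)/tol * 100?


GRR = sqrt(EV^2 + AV^2) = sqrt(1.79^2 + 1.27^2) = 2.1947665
%GRR = GRR / tol * 100 = 2.1947665 / 34.7 * 100
%GRR = 6.3250

6.3250


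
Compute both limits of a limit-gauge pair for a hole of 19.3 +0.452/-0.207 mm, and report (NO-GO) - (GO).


GO = nominal - lower_tol (smallest hole = maximum material condition)
GO = 19.3 - 0.207 = 19.093
NO-GO = nominal + upper_tol (largest hole = least material condition)
NO-GO = 19.3 + 0.452 = 19.752
spread = NO-GO - GO = 19.752 - 19.093 = 0.6590

0.6590


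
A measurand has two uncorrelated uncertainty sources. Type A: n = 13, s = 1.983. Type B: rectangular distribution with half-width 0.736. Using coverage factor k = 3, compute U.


u_A = s / sqrt(n) = 1.983 / sqrt(13) = 0.54998524
u_B = half_width / sqrt(3) = 0.736 / sqrt(3) = 0.4249298
uc = sqrt(u_A^2 + u_B^2) = sqrt(0.54998524^2 + 0.4249298^2) = 0.69501734
U = k * uc = 3 * 0.69501734
U = 2.0851

2.0851


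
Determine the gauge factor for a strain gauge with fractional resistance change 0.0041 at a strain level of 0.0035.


GF = (dR/R) / epsilon
= 0.0041 / 0.0035
= 1.1714

1.1714


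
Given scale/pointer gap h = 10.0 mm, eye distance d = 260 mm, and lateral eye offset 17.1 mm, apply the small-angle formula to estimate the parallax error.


error = h * offset / d
= 10.0 * 17.1 / 260
= 0.6577

0.6577


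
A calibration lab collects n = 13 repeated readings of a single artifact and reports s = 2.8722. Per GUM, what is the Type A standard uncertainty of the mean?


u_A = s / sqrt(n)
u_A = 2.8722 / sqrt(13)
u_A = 2.8722 / 3.6055513
u_A = 0.7966

0.7966


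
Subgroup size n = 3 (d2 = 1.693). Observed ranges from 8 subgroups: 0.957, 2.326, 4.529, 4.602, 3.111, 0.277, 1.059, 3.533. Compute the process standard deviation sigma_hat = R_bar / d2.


R_bar = (0.957 + 2.326 + 4.529 + 4.602 + 3.111 + 0.277 + 1.059 + 3.533) / 8
R_bar = 20.394 / 8 = 2.54925
sigma_hat = R_bar / d2 = 2.54925 / 1.693 = 1.5058

1.5058


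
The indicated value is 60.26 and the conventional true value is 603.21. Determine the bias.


Systematic error = measured - true
= 60.26 - 603.21
= -542.9500

-542.9500


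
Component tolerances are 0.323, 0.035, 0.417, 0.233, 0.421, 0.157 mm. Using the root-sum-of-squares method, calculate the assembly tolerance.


RSS = sqrt(0.323^2 + 0.035^2 + 0.417^2 + 0.233^2 + 0.421^2 + 0.157^2)
= sqrt(0.535622)
= 0.7319

0.7319


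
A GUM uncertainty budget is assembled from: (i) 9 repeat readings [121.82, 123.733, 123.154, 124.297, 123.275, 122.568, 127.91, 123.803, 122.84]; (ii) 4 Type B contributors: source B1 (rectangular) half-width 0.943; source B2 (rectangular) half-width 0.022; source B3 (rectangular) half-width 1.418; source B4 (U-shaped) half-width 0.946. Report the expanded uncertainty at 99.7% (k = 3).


mean = (121.82 + 123.733 + 123.154 + 124.297 + 123.275 + 122.568 + 127.91 + 123.803 + 122.84) / 9 = 123.7111111
s = sqrt(sum((x - mean)^2)/(n-1)) = 1.7365649
u_A = s / sqrt(n) = 1.7365649 / sqrt(9) = 0.57885497
u_B1 = 0.943 / sqrt(3) = 0.5444413
u_B2 = 0.022 / sqrt(3) = 0.012701706
u_B3 = 1.418 / sqrt(3) = 0.81868268
u_B4 = 0.946 / sqrt(2) = 0.66892302
uc = sqrt(0.57885497^2 + 0.5444413^2 + 0.012701706^2 + 0.81868268^2 + 0.66892302^2) = 1.32263
U = k * uc = 3 * 1.32263
U = 3.9679

3.9679


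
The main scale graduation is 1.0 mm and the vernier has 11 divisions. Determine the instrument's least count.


LC = MSD / n_div
= 1.0 / 11
= 0.0909

0.0909


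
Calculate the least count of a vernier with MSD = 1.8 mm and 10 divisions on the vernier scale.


LC = MSD / n_div
= 1.8 / 10
= 0.1800

0.1800


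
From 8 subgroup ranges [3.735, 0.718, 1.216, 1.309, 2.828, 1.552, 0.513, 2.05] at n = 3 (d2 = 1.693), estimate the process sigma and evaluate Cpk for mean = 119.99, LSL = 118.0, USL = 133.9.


R_bar = (3.735 + 0.718 + 1.216 + 1.309 + 2.828 + 1.552 + 0.513 + 2.05) / 8 = 1.740125
sigma = R_bar / d2 = 1.740125 / 1.693 = 1.0278352
Cp = (USL - LSL)/(6*sigma) = (133.9 - 118.0)/(6*1.0278352) = 2.5782
Cpu = (133.9 - 119.99)/(3*1.0278352) = 4.5111
Cpl = (119.99 - 118.0)/(3*1.0278352) = 0.6454
Cpk = min(Cpu, Cpl) = 0.6454

0.6454


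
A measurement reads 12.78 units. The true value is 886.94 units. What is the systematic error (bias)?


Systematic error = measured - true
= 12.78 - 886.94
= -874.1600

-874.1600


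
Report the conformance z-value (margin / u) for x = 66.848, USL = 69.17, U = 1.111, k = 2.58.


u = U / k = 1.111 / 2.58 = 0.43062016
margin = |USL - x| = |69.17 - 66.848| = 2.322
z = margin / u = 2.322 / 0.43062016
z = 5.3922

5.3922


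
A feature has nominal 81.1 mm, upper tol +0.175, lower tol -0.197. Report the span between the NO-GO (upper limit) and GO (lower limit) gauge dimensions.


GO = nominal - lower_tol (smallest hole = maximum material condition)
GO = 81.1 - 0.197 = 80.903
NO-GO = nominal + upper_tol (largest hole = least material condition)
NO-GO = 81.1 + 0.175 = 81.275
spread = NO-GO - GO = 81.275 - 80.903 = 0.3720

0.3720


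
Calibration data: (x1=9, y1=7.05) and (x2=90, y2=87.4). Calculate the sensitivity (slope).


slope = (y2 - y1) / (x2 - x1)
= (87.4 - 7.05) / (90 - 9)
= 80.3500 / 81
= 0.9920

0.9920


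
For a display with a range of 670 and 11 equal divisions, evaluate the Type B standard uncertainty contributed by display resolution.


resolution = range / divisions
resolution = 670 / 11 = 60.909091
u_res = resolution / (2*sqrt(3))
u_res = 60.909091 / 3.4641016
u_res = 17.5829

17.5829


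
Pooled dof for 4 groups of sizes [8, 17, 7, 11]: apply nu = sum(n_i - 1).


nu = sum_i (n_i - 1)
nu = ((8 - 1) + (17 - 1) + (7 - 1) + (11 - 1))
nu = 7 + 16 + 6 + 10
nu = 39

39


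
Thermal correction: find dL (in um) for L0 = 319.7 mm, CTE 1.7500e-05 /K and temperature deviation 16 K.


dL = L * alpha * dT
= 319.7 * 1.7500e-05 * 16
= 0.0895160 mm
dL_um = 0.0895160 * 1000 = 89.5160 um

89.5160


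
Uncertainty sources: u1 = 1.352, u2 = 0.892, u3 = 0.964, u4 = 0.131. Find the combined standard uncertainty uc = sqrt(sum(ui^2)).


uc = sqrt(1.352^2 + 0.892^2 + 0.964^2 + 0.131^2)
uc = sqrt(3.570025)
uc = 1.8895

1.8895


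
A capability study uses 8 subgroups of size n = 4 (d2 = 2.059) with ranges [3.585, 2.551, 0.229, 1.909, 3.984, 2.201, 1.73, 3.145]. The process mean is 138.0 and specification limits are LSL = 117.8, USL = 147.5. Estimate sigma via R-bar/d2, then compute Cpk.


R_bar = (3.585 + 2.551 + 0.229 + 1.909 + 3.984 + 2.201 + 1.73 + 3.145) / 8 = 2.41675
sigma = R_bar / d2 = 2.41675 / 2.059 = 1.1737494
Cp = (USL - LSL)/(6*sigma) = (147.5 - 117.8)/(6*1.1737494) = 4.2173
Cpu = (147.5 - 138.0)/(3*1.1737494) = 2.6979
Cpl = (138.0 - 117.8)/(3*1.1737494) = 5.7366
Cpk = min(Cpu, Cpl) = 2.6979

2.6979


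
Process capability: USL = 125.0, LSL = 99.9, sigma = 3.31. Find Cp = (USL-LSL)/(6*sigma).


Cp = (USL - LSL) / (6 * sigma)
= (125.0 - 99.9) / (6 * 3.31)
= 25.1000 / 19.8600
= 1.2638

1.2638


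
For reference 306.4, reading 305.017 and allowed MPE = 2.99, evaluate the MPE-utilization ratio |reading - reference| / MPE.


e = indication - reference = 305.017 - 306.4 = -1.3830
|e| = 1.3830
ratio = |e| / MPE = 1.3830 / 2.99
ratio = 0.4625

0.4625


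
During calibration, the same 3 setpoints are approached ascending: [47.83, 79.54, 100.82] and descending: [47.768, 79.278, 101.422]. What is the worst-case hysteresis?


|47.83 - 47.768| = 0.0620
|79.54 - 79.278| = 0.2620
|100.82 - 101.422| = 0.6020
hysteresis = max(diffs) = 0.6020

0.6020


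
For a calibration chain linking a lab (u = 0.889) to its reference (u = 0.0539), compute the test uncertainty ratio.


TUR = u_lab / u_ref
= 0.889 / 0.0539
= 16.4935

16.4935


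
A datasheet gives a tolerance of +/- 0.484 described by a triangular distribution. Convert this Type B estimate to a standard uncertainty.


u_B = half_width / sqrt(6)
u_B = 0.484 / 2.4494897
u_B = 0.1976

0.1976


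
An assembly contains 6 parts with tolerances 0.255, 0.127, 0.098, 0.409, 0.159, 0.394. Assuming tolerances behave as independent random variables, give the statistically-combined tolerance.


RSS = sqrt(0.255^2 + 0.127^2 + 0.098^2 + 0.409^2 + 0.159^2 + 0.394^2)
= sqrt(0.438556)
= 0.6622

0.6622


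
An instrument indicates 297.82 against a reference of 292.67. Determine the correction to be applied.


Correction = standard - reading
= 292.67 - 297.82
= -5.1500

-5.1500
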